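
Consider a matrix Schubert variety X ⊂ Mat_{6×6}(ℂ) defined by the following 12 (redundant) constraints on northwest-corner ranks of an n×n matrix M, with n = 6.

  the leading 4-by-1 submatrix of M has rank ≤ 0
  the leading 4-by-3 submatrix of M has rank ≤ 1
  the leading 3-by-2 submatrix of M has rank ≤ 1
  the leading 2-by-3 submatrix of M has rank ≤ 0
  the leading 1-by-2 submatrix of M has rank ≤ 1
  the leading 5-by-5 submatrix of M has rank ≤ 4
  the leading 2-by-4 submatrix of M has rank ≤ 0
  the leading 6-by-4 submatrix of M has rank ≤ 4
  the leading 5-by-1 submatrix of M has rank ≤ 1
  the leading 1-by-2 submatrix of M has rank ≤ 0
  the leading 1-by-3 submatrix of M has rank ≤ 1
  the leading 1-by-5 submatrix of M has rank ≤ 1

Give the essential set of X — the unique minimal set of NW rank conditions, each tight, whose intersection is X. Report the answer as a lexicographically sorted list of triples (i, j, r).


Reconstructing r_w from the 12 given conditions:

  R[1]: 0 | 0 | 0 | 0 | 1 | 1
  R[2]: 0 | 0 | 0 | 0 | 1 | 2
  R[3]: 0 | 1 | 1 | 1 | 2 | 3
  R[4]: 0 | 1 | 1 | 2 | 3 | 4
  R[5]: 1 | 2 | 2 | 3 | 4 | 5
  R[6]: 1 | 2 | 3 | 4 | 5 | 6

so w = (5, 6, 2, 4, 1, 3).

Rothe diagram D(w) (11 cells), 3 SE-corners (essential conditions):

[(2, 4, 0), (4, 1, 0), (4, 3, 1)]


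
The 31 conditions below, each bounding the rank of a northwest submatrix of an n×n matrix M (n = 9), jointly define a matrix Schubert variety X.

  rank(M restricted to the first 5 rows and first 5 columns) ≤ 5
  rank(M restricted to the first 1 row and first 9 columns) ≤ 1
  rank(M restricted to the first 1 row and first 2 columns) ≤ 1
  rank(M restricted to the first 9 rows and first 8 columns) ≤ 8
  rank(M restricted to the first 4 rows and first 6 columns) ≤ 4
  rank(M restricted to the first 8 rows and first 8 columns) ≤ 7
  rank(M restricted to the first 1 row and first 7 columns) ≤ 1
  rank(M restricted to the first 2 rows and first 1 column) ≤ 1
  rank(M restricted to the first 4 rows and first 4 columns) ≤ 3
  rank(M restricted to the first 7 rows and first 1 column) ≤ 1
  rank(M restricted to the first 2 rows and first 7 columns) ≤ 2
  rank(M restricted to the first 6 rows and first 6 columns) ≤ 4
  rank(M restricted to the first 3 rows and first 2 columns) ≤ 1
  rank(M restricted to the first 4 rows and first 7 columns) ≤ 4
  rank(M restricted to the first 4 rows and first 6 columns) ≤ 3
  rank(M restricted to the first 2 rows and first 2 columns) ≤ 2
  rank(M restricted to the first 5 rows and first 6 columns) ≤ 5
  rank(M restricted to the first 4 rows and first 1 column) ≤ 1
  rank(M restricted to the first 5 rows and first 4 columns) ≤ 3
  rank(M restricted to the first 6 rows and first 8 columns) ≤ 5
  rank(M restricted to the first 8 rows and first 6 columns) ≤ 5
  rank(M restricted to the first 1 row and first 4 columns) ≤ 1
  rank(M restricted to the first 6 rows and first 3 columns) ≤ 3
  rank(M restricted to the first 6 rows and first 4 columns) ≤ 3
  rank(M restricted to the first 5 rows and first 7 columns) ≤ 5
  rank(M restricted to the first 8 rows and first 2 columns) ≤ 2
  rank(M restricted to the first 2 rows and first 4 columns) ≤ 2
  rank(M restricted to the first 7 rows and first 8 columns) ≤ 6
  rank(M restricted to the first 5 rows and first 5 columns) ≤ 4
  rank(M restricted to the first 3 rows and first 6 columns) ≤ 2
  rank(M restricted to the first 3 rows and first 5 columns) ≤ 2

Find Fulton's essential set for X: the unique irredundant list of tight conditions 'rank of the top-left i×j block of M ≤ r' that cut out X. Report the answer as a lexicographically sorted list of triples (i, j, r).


The tightest implied rank at each (i,j), from the 31 conditions:

  1 | 1 | 1 | 1 | 1 | 1 | 1 | 1 | 1
  1 | 1 | 2 | 2 | 2 | 2 | 2 | 2 | 2
  1 | 1 | 2 | 2 | 2 | 2 | 3 | 3 | 3
  1 | 2 | 3 | 3 | 3 | 3 | 4 | 4 | 4
  1 | 2 | 3 | 3 | 4 | 4 | 5 | 5 | 5
  1 | 2 | 3 | 3 | 4 | 4 | 5 | 5 | 6
  1 | 2 | 3 | 4 | 5 | 5 | 6 | 6 | 7
  1 | 2 | 3 | 4 | 5 | 5 | 6 | 7 | 8
  1 | 2 | 3 | 4 | 5 | 6 | 7 | 8 | 9

hence w(1..9) = (1, 3, 7, 2, 5, 9, 4, 8, 6).

ℓ(w)=10; the 6 essential cells (i,j,r):

[(3, 2, 1), (3, 6, 2), (6, 4, 3), (6, 6, 4), (6, 8, 5), (8, 6, 5)]


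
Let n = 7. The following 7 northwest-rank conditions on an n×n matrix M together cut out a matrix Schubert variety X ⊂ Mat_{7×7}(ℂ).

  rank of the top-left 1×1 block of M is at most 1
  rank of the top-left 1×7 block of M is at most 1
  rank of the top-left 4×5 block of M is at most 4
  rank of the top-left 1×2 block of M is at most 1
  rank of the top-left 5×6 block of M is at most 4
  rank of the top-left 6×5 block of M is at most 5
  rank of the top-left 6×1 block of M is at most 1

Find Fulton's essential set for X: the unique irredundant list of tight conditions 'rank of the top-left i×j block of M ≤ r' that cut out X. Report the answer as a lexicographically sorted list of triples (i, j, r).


The tightest implied rank at each (i,j), from the 7 conditions:

  1  1  1  1  1  1  1
  1  2  2  2  2  2  2
  1  2  3  3  3  3  3
  1  2  3  4  4  4  4
  1  2  3  4  4  4  5
  1  2  3  4  5  5  6
  1  2  3  4  5  6  7

so w = (1, 2, 3, 4, 7, 5, 6).

ℓ(w)=2; the 1 essential cell (i,j,r):

[(5, 6, 4)]


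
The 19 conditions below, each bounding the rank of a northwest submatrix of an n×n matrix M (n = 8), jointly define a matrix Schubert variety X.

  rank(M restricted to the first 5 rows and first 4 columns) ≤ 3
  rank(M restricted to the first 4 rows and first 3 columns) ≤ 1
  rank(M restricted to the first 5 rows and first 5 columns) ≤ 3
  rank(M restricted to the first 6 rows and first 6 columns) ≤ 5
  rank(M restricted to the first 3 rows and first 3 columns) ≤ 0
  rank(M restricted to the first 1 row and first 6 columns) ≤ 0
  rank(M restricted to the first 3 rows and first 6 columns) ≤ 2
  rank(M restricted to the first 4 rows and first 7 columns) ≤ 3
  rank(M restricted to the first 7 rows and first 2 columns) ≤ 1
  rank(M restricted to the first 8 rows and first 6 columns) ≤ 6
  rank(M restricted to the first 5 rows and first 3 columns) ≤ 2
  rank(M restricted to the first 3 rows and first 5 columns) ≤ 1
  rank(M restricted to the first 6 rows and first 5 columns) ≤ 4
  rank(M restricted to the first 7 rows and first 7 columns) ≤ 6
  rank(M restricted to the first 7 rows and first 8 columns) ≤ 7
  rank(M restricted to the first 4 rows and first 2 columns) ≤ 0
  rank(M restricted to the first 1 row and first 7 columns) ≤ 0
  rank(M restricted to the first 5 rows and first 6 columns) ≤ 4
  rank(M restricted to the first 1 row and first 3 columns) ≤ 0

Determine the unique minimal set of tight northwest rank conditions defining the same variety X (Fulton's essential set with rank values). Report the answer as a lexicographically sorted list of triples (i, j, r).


Rank table r_w(8×8) implied by the 19 constraints:

  0 0 0 0 0 0 0 1
  0 0 0 1 1 1 1 2
  0 0 0 1 1 2 2 3
  0 0 1 2 2 3 3 4
  1 1 2 3 3 4 4 5
  1 1 2 3 4 5 5 6
  1 1 2 3 4 5 6 7
  1 2 3 4 5 6 7 8

so w = (8, 4, 6, 3, 1, 5, 7, 2).

Rothe diagram D(w) (18 cells), 5 SE-corners (essential conditions):

[(1, 7, 0), (3, 3, 0), (3, 5, 1), (4, 2, 0), (7, 2, 1)]


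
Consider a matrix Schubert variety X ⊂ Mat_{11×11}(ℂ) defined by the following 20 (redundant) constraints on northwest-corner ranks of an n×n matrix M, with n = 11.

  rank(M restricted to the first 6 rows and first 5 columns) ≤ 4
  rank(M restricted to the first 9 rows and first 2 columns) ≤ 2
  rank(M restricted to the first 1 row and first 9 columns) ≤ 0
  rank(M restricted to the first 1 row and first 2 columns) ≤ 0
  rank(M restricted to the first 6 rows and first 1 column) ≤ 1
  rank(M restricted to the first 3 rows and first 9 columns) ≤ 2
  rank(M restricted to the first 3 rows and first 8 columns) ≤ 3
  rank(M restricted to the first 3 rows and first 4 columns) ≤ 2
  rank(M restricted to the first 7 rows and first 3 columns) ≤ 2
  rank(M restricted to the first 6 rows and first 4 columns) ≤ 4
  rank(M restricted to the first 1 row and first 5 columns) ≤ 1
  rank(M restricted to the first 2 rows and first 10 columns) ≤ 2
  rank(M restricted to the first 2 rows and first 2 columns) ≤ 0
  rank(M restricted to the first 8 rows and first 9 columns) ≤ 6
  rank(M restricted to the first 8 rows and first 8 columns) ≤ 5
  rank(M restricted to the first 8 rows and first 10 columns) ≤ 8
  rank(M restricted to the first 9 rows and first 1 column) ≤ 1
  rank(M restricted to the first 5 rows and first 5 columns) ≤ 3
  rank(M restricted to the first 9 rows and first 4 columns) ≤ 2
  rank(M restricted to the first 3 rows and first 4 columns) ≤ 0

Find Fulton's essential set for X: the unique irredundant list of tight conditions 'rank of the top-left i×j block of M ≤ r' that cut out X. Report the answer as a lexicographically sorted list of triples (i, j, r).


Recovering R(i,j) via the rank-extension bound from the 20 conditions:

  0 | 0 | 0 | 0 | 0 | 0 | 0 | 0 | 0 | 1 | 1
  0 | 0 | 0 | 0 | 1 | 1 | 1 | 1 | 1 | 2 | 2
  0 | 0 | 0 | 0 | 1 | 2 | 2 | 2 | 2 | 3 | 3
  1 | 1 | 1 | 1 | 2 | 3 | 3 | 3 | 3 | 4 | 4
  1 | 2 | 2 | 2 | 3 | 4 | 4 | 4 | 4 | 5 | 5
  1 | 2 | 2 | 2 | 3 | 4 | 5 | 5 | 5 | 6 | 6
  1 | 2 | 2 | 2 | 3 | 4 | 5 | 5 | 6 | 7 | 7
  1 | 2 | 2 | 2 | 3 | 4 | 5 | 5 | 6 | 7 | 8
  1 | 2 | 2 | 2 | 3 | 4 | 5 | 6 | 7 | 8 | 9
  1 | 2 | 3 | 3 | 4 | 5 | 6 | 7 | 8 | 9 | 10
  1 | 2 | 3 | 4 | 5 | 6 | 7 | 8 | 9 | 10 | 11

second differences of R give the permutation w = (10, 5, 6, 1, 2, 7, 9, 11, 8, 3, 4).

D(w) has 27 cells with 4 SE-corners; essential set:

[(1, 9, 0), (3, 4, 0), (8, 8, 5), (9, 4, 2)]


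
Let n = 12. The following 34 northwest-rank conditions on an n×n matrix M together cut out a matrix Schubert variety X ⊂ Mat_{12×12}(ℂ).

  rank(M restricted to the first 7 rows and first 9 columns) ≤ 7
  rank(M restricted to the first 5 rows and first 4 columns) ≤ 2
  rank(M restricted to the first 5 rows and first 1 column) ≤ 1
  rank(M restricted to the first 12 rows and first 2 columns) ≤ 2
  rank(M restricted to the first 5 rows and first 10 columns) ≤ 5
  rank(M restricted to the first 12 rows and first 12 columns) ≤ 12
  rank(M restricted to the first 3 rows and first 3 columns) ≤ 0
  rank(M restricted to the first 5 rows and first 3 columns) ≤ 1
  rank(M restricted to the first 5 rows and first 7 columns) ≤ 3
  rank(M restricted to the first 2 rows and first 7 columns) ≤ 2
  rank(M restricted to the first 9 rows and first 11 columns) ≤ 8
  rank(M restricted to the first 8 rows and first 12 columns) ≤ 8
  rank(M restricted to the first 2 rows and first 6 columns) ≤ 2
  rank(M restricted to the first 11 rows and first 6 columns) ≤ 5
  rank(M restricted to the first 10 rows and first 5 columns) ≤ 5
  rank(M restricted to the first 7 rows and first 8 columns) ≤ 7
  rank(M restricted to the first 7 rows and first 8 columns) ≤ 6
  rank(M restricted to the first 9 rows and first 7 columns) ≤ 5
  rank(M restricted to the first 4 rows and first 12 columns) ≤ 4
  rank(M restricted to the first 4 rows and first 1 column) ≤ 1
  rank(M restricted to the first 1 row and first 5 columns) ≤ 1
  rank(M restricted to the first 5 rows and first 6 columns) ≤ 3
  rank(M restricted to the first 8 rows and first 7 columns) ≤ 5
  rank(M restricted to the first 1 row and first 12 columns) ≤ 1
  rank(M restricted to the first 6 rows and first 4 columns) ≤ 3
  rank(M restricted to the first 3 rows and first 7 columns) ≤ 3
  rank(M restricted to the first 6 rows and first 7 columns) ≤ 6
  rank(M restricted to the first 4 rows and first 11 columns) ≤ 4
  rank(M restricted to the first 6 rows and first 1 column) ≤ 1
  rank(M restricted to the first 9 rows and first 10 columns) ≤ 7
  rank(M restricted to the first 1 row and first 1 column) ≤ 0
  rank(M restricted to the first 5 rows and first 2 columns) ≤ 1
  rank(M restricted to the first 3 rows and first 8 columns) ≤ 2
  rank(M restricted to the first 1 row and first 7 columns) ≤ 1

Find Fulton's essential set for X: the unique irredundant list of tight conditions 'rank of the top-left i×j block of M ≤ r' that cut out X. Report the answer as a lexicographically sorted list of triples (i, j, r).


Recovering R(i,j) via the rank-extension bound from the 34 conditions:

  R[1]: 0 0 0 1 1 1 1 1 1 1 1 1
  R[2]: 0 0 0 1 2 2 2 2 2 2 2 2
  R[3]: 0 0 0 1 2 2 2 2 3 3 3 3
  R[4]: 1 1 1 2 3 3 3 3 4 4 4 4
  R[5]: 1 1 1 2 3 3 3 4 5 5 5 5
  R[6]: 1 2 2 3 4 4 4 5 6 6 6 6
  R[7]: 1 2 3 4 5 5 5 6 7 7 7 7
  R[8]: 1 2 3 4 5 5 5 6 7 7 8 8
  R[9]: 1 2 3 4 5 5 5 6 7 7 8 9
  R[10]: 1 2 3 4 5 5 6 7 8 8 9 10
  R[11]: 1 2 3 4 5 5 6 7 8 9 10 11
  R[12]: 1 2 3 4 5 6 7 8 9 10 11 12

giving w = (4, 5, 9, 1, 8, 2, 3, 11, 12, 7, 10, 6) via Δ²R.

D(w) has 24 cells with 7 SE-corners; essential set:

[(3, 3, 0), (3, 8, 2), (5, 3, 1), (5, 7, 3), (9, 7, 5), (9, 10, 7), (11, 6, 5)]


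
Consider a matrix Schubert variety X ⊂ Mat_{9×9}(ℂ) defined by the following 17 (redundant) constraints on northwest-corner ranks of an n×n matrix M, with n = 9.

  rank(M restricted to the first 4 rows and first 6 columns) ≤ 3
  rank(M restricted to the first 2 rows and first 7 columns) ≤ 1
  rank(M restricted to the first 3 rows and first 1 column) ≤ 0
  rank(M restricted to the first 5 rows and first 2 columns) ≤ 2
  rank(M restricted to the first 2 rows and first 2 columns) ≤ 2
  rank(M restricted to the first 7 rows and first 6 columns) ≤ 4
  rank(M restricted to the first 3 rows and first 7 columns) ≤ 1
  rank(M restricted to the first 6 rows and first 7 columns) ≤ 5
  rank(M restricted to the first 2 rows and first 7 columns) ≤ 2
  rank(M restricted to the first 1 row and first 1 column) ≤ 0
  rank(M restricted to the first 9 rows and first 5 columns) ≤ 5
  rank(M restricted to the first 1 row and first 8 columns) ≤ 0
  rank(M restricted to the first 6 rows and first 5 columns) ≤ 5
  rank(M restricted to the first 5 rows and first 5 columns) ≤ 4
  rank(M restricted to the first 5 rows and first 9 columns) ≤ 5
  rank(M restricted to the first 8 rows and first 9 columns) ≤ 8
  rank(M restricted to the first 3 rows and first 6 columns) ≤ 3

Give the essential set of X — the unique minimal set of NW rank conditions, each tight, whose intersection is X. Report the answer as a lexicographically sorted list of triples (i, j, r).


Propagating the 17 rank bounds to every northwest block:

  R[1]: 0 | 0 | 0 | 0 | 0 | 0 | 0 | 0 | 1
  R[2]: 0 | 1 | 1 | 1 | 1 | 1 | 1 | 1 | 2
  R[3]: 0 | 1 | 1 | 1 | 1 | 1 | 1 | 2 | 3
  R[4]: 1 | 2 | 2 | 2 | 2 | 2 | 2 | 3 | 4
  R[5]: 1 | 2 | 3 | 3 | 3 | 3 | 3 | 4 | 5
  R[6]: 1 | 2 | 3 | 4 | 4 | 4 | 4 | 5 | 6
  R[7]: 1 | 2 | 3 | 4 | 4 | 4 | 5 | 6 | 7
  R[8]: 1 | 2 | 3 | 4 | 5 | 5 | 6 | 7 | 8
  R[9]: 1 | 2 | 3 | 4 | 5 | 6 | 7 | 8 | 9

second differences of R give the permutation w = (9, 2, 8, 1, 3, 4, 7, 5, 6).

D(w) has 17 cells with 4 SE-corners; essential set:

[(1, 8, 0), (3, 1, 0), (3, 7, 1), (7, 6, 4)]


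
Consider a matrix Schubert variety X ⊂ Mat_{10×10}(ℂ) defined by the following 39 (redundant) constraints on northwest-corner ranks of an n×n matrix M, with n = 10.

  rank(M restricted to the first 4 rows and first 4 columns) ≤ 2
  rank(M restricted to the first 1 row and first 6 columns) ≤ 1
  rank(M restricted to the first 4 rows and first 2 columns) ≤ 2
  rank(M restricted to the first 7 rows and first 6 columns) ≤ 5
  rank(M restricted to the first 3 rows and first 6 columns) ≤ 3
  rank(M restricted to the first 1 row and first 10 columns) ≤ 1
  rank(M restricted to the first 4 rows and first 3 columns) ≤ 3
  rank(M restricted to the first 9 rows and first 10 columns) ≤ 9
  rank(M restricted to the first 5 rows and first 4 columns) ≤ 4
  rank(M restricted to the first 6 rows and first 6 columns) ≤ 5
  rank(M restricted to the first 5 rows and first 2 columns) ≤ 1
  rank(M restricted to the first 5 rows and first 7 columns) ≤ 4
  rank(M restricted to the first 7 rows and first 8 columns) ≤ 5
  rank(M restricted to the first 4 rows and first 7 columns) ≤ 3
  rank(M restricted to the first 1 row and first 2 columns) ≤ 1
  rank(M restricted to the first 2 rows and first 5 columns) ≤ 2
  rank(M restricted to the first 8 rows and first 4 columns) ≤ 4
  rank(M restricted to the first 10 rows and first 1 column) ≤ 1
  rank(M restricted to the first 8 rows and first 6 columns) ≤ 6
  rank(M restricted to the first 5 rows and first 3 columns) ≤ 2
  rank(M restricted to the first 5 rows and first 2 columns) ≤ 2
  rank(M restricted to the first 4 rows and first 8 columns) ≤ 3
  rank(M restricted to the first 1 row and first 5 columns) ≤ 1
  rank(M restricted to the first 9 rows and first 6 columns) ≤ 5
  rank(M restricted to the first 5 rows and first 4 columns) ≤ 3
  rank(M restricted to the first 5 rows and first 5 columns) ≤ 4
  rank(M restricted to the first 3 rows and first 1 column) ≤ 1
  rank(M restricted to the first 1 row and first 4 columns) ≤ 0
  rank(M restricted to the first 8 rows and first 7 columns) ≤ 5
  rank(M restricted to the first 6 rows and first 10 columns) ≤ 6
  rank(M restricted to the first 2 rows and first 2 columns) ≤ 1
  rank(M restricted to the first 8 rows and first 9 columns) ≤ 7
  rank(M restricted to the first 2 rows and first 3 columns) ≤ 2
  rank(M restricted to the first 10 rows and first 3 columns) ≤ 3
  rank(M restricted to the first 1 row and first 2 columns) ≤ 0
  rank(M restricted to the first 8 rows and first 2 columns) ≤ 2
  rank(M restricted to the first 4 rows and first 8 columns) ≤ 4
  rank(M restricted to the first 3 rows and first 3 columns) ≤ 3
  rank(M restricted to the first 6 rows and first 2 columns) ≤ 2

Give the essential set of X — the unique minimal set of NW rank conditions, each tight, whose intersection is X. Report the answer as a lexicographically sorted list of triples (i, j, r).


Reconstructing r_w from the 39 given conditions:

  R[1]: 0 0 0 0 1 1 1 1 1 1
  R[2]: 1 1 1 1 2 2 2 2 2 2
  R[3]: 1 1 2 2 3 3 3 3 3 3
  R[4]: 1 1 2 2 3 3 3 3 4 4
  R[5]: 1 1 2 3 4 4 4 4 5 5
  R[6]: 1 2 3 4 5 5 5 5 6 6
  R[7]: 1 2 3 4 5 5 5 5 6 7
  R[8]: 1 2 3 4 5 5 5 6 7 8
  R[9]: 1 2 3 4 5 5 6 7 8 9
  R[10]: 1 2 3 4 5 6 7 8 9 10

so w = (5, 1, 3, 9, 4, 2, 10, 8, 7, 6).

Fulton essential set (7 of the 17 Rothe cells):

[(1, 4, 0), (4, 4, 2), (4, 8, 3), (5, 2, 1), (7, 8, 5), (8, 7, 5), (9, 6, 5)]


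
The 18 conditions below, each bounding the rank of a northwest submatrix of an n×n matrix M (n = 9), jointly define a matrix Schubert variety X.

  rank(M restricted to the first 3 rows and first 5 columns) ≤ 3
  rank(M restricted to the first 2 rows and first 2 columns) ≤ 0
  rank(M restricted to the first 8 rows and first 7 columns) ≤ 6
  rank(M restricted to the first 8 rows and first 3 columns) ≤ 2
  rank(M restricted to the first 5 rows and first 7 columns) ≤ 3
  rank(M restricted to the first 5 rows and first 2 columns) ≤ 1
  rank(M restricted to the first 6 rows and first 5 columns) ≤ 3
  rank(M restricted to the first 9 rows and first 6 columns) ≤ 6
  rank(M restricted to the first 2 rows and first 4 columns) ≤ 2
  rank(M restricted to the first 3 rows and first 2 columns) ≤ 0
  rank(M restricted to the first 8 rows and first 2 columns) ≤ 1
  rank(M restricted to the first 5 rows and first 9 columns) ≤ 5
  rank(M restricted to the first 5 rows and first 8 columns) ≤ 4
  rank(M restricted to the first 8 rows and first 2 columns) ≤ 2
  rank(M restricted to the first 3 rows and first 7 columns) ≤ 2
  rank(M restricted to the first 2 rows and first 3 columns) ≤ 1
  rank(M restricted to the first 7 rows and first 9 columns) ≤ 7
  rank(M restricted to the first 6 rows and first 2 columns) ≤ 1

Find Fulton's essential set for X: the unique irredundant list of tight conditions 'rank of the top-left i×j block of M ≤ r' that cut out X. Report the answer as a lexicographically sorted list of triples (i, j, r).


Computing R[i][j] = min implied NW-rank bound (n=9, 18 conditions):

  row 1: 0, 0, 1, 1, 1, 1, 1, 1, 1
  row 2: 0, 0, 1, 2, 2, 2, 2, 2, 2
  row 3: 0, 0, 1, 2, 2, 2, 2, 3, 3
  row 4: 1, 1, 2, 3, 3, 3, 3, 4, 4
  row 5: 1, 1, 2, 3, 3, 3, 3, 4, 5
  row 6: 1, 1, 2, 3, 3, 4, 4, 5, 6
  row 7: 1, 1, 2, 3, 4, 5, 5, 6, 7
  row 8: 1, 1, 2, 3, 4, 5, 6, 7, 8
  row 9: 1, 2, 3, 4, 5, 6, 7, 8, 9

so w = (3, 4, 8, 1, 9, 6, 5, 7, 2).

ℓ(w)=17; the 5 essential cells (i,j,r):

[(3, 2, 0), (3, 7, 2), (5, 7, 3), (6, 5, 3), (8, 2, 1)]


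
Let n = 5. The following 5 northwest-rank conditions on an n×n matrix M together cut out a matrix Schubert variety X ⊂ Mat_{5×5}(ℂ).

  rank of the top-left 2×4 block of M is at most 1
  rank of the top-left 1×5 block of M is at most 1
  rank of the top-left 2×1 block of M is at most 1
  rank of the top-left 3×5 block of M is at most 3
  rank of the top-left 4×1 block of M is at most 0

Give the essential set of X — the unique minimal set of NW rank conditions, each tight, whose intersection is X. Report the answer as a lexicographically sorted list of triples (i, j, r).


Recovering R(i,j) via the rank-extension bound from the 5 conditions:

  R[1]: 0, 1, 1, 1, 1
  R[2]: 0, 1, 1, 1, 2
  R[3]: 0, 1, 2, 2, 3
  R[4]: 0, 1, 2, 3, 4
  R[5]: 1, 2, 3, 4, 5

second differences of R give the permutation w = (2, 5, 3, 4, 1).

ℓ(w)=6; the 2 essential cells (i,j,r):

[(2, 4, 1), (4, 1, 0)]


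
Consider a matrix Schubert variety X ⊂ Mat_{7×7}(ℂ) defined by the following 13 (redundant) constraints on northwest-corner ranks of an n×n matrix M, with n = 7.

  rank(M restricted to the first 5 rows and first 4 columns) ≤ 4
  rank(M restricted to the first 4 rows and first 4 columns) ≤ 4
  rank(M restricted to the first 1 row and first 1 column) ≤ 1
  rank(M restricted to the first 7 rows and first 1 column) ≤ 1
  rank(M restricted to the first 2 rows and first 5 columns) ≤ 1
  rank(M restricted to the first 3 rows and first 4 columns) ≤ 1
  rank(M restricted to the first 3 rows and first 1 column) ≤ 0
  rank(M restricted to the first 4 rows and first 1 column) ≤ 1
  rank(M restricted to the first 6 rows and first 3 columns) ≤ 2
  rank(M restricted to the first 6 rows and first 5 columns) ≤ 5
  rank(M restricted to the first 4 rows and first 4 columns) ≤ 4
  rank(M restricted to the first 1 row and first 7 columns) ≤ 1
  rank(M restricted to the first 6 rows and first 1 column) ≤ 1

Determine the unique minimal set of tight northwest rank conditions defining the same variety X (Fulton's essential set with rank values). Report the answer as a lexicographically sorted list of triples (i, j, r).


The tightest implied rank at each (i,j), from the 13 conditions:

  i=1: 0 1 1 1 1 1 1
  i=2: 0 1 1 1 1 2 2
  i=3: 0 1 1 1 2 3 3
  i=4: 1 2 2 2 3 4 4
  i=5: 1 2 2 3 4 5 5
  i=6: 1 2 2 3 4 5 6
  i=7: 1 2 3 4 5 6 7

reading off 1-entries of Δ²R: w = (2, 6, 5, 1, 4, 7, 3).

D(w) has 10 cells with 4 SE-corners; essential set:

[(2, 5, 1), (3, 1, 0), (3, 4, 1), (6, 3, 2)]


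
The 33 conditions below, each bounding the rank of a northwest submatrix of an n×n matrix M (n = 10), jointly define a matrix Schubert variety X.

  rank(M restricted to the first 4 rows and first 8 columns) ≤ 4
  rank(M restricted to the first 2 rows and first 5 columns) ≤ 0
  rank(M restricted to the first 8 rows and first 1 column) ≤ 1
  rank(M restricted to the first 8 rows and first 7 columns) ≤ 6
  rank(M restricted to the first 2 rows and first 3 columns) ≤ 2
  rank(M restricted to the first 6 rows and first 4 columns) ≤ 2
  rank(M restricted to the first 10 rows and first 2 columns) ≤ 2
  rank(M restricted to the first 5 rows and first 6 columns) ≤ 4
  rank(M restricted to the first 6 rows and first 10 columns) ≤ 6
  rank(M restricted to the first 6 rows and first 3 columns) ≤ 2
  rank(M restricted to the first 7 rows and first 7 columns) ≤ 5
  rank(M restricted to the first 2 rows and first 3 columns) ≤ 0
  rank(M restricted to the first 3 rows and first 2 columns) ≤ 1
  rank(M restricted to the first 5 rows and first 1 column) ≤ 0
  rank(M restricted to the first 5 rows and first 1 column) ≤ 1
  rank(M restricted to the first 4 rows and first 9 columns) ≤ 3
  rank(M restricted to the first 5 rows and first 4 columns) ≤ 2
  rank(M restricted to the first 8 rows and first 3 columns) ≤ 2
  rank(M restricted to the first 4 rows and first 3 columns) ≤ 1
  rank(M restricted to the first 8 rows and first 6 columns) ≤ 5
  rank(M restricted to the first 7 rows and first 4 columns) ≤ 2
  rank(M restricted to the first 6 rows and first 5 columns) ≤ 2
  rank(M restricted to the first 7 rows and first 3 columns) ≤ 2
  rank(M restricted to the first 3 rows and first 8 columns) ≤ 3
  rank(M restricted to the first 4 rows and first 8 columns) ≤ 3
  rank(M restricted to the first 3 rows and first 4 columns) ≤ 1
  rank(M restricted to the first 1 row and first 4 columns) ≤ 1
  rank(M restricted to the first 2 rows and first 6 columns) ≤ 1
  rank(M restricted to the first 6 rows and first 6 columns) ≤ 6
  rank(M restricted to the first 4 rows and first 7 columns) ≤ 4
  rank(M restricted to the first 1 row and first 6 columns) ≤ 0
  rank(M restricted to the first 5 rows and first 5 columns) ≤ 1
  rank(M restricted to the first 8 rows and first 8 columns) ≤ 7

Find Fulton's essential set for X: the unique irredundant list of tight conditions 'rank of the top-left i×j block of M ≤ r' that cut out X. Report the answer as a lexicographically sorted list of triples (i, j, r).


Computing R[i][j] = min implied NW-rank bound (n=10, 33 conditions):

  R[1]: 0 0 0 0 0 0 1 1 1 1
  R[2]: 0 0 0 0 0 1 2 2 2 2
  R[3]: 0 1 1 1 1 2 3 3 3 3
  R[4]: 0 1 1 1 1 2 3 3 3 4
  R[5]: 0 1 1 1 1 2 3 4 4 5
  R[6]: 1 2 2 2 2 3 4 5 5 6
  R[7]: 1 2 2 2 3 4 5 6 6 7
  R[8]: 1 2 2 3 4 5 6 7 7 8
  R[9]: 1 2 3 4 5 6 7 8 8 9
  R[10]: 1 2 3 4 5 6 7 8 9 10

giving w = (7, 6, 2, 10, 8, 1, 5, 4, 3, 9) via Δ²R.

D(w) has 25 cells with 7 SE-corners; essential set:

[(1, 6, 0), (2, 5, 0), (4, 9, 3), (5, 1, 0), (5, 5, 1), (7, 4, 2), (8, 3, 2)]


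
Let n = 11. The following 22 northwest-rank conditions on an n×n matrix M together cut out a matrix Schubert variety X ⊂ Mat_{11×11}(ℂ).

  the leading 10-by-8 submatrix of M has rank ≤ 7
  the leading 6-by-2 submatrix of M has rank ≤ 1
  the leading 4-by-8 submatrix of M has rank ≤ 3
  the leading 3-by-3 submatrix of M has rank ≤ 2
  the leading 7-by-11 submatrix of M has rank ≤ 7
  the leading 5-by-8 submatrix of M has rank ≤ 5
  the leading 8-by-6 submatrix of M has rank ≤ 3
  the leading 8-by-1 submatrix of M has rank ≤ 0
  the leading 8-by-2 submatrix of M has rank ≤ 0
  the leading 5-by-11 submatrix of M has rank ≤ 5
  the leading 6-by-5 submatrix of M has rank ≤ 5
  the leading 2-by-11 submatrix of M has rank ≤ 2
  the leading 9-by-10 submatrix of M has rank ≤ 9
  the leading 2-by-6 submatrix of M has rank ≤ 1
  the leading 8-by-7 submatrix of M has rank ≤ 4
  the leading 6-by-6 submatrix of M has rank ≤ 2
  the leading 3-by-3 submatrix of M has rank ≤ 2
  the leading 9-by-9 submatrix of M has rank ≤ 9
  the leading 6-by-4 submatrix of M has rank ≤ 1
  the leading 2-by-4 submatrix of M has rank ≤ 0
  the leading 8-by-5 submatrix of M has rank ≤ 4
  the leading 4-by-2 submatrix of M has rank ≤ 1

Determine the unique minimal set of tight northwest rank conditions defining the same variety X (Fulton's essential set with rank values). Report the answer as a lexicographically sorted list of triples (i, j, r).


Recovering R(i,j) via the rank-extension bound from the 22 conditions:

  row 1: 0  0  0  0  1  1  1  1  1  1  1
  row 2: 0  0  0  0  1  1  2  2  2  2  2
  row 3: 0  0  1  1  2  2  3  3  3  3  3
  row 4: 0  0  1  1  2  2  3  3  4  4  4
  row 5: 0  0  1  1  2  2  3  4  5  5  5
  row 6: 0  0  1  1  2  2  3  4  5  6  6
  row 7: 0  0  1  2  3  3  4  5  6  7  7
  row 8: 0  0  1  2  3  3  4  5  6  7  8
  row 9: 1  1  2  3  4  4  5  6  7  8  9
  row 10: 1  2  3  4  5  5  6  7  8  9  10
  row 11: 1  2  3  4  5  6  7  8  9  10  11

second differences of R give the permutation w = (5, 7, 3, 9, 8, 10, 4, 11, 1, 2, 6).

|D(w)|=29, |Ess(w)|=7:

[(2, 4, 0), (2, 6, 1), (4, 8, 3), (6, 4, 1), (6, 6, 2), (8, 2, 0), (8, 6, 3)]


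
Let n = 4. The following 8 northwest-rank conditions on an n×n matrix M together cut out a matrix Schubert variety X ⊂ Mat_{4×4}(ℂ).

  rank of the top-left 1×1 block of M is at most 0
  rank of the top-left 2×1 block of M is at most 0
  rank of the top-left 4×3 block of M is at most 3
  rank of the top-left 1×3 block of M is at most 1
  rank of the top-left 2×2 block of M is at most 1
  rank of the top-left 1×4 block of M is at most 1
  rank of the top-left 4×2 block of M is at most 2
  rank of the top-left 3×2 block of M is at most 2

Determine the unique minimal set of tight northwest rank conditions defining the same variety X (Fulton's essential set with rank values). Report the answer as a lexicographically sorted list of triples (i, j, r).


Reconstructing r_w from the 8 given conditions:

  i=1: 0 1 1 1
  i=2: 0 1 2 2
  i=3: 1 2 3 3
  i=4: 1 2 3 4

so w = (2, 3, 1, 4).

D(w) has 2 cells with 1 SE-corner; essential set:

[(2, 1, 0)]


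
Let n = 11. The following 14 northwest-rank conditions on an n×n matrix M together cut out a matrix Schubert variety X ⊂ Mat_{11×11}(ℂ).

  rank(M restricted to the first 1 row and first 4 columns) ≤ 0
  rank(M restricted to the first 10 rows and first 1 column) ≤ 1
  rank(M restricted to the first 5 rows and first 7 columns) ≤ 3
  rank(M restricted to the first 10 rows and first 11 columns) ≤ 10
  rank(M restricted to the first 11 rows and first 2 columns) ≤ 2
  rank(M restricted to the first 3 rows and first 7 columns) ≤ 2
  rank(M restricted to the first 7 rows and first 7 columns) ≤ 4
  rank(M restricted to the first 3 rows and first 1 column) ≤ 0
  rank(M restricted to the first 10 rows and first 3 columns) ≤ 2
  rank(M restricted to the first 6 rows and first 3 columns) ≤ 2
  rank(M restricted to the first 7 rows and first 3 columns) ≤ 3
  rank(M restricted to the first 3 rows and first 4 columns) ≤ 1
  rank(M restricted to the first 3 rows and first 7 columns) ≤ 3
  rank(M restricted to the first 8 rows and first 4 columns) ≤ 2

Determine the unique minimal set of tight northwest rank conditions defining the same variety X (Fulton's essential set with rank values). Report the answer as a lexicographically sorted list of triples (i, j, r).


Propagating the 14 rank bounds to every northwest block:

  row 1: 0 | 0 | 0 | 0 | 1 | 1 | 1 | 1 | 1 | 1 | 1
  row 2: 0 | 1 | 1 | 1 | 2 | 2 | 2 | 2 | 2 | 2 | 2
  row 3: 0 | 1 | 1 | 1 | 2 | 2 | 2 | 3 | 3 | 3 | 3
  row 4: 1 | 2 | 2 | 2 | 3 | 3 | 3 | 4 | 4 | 4 | 4
  row 5: 1 | 2 | 2 | 2 | 3 | 3 | 3 | 4 | 5 | 5 | 5
  row 6: 1 | 2 | 2 | 2 | 3 | 4 | 4 | 5 | 6 | 6 | 6
  row 7: 1 | 2 | 2 | 2 | 3 | 4 | 4 | 5 | 6 | 7 | 7
  row 8: 1 | 2 | 2 | 2 | 3 | 4 | 5 | 6 | 7 | 8 | 8
  row 9: 1 | 2 | 2 | 3 | 4 | 5 | 6 | 7 | 8 | 9 | 9
  row 10: 1 | 2 | 2 | 3 | 4 | 5 | 6 | 7 | 8 | 9 | 10
  row 11: 1 | 2 | 3 | 4 | 5 | 6 | 7 | 8 | 9 | 10 | 11

second differences of R give the permutation w = (5, 2, 8, 1, 9, 6, 10, 7, 4, 11, 3).

8 SE-corners of the 23-cell Rothe diagram give Ess(w):

[(1, 4, 0), (3, 1, 0), (3, 4, 1), (3, 7, 2), (5, 7, 3), (7, 7, 4), (8, 4, 2), (10, 3, 2)]


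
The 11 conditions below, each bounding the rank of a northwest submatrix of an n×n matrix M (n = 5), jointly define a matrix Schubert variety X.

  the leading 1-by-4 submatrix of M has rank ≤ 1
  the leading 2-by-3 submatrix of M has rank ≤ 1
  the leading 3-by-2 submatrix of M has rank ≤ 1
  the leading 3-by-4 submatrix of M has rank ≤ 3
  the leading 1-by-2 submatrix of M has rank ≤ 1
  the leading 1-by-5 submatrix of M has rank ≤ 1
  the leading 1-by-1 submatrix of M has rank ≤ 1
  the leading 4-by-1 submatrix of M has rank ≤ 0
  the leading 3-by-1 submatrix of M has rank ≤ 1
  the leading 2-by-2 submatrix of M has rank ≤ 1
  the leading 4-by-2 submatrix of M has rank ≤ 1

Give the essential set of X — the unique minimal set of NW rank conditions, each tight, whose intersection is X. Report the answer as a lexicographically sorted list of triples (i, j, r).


Rank table r_w(5×5) implied by the 11 constraints:

  row 1: 0  1  1  1  1
  row 2: 0  1  1  2  2
  row 3: 0  1  2  3  3
  row 4: 0  1  2  3  4
  row 5: 1  2  3  4  5

reading off 1-entries of Δ²R: w = (2, 4, 3, 5, 1).

Fulton essential set (2 of the 5 Rothe cells):

[(2, 3, 1), (4, 1, 0)]


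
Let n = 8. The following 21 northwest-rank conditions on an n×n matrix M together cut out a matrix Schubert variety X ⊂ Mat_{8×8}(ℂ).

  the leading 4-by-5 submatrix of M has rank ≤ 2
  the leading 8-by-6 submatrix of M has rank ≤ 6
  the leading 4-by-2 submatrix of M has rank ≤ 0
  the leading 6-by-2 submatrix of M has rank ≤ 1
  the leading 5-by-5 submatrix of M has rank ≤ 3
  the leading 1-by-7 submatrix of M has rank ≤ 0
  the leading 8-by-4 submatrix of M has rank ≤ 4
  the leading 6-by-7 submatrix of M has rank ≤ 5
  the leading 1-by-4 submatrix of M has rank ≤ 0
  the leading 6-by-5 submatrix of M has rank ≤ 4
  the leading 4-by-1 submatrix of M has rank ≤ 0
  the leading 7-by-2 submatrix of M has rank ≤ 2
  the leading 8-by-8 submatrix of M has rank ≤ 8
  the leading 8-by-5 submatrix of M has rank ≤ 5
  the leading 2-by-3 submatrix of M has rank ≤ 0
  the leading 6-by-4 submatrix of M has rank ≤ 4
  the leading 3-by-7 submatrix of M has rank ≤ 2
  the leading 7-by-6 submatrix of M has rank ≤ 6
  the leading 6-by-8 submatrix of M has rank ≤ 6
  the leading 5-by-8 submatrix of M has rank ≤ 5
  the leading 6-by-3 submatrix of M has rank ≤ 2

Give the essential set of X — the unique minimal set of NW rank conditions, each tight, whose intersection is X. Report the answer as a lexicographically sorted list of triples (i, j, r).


Propagating the 21 rank bounds to every northwest block:

  row 1: 0, 0, 0, 0, 0, 0, 0, 1
  row 2: 0, 0, 0, 1, 1, 1, 1, 2
  row 3: 0, 0, 1, 2, 2, 2, 2, 3
  row 4: 0, 0, 1, 2, 2, 3, 3, 4
  row 5: 1, 1, 2, 3, 3, 4, 4, 5
  row 6: 1, 1, 2, 3, 4, 5, 5, 6
  row 7: 1, 2, 3, 4, 5, 6, 6, 7
  row 8: 1, 2, 3, 4, 5, 6, 7, 8

reading off 1-entries of Δ²R: w = (8, 4, 3, 6, 1, 5, 2, 7).

|D(w)|=16, |Ess(w)|=5:

[(1, 7, 0), (2, 3, 0), (4, 2, 0), (4, 5, 2), (6, 2, 1)]


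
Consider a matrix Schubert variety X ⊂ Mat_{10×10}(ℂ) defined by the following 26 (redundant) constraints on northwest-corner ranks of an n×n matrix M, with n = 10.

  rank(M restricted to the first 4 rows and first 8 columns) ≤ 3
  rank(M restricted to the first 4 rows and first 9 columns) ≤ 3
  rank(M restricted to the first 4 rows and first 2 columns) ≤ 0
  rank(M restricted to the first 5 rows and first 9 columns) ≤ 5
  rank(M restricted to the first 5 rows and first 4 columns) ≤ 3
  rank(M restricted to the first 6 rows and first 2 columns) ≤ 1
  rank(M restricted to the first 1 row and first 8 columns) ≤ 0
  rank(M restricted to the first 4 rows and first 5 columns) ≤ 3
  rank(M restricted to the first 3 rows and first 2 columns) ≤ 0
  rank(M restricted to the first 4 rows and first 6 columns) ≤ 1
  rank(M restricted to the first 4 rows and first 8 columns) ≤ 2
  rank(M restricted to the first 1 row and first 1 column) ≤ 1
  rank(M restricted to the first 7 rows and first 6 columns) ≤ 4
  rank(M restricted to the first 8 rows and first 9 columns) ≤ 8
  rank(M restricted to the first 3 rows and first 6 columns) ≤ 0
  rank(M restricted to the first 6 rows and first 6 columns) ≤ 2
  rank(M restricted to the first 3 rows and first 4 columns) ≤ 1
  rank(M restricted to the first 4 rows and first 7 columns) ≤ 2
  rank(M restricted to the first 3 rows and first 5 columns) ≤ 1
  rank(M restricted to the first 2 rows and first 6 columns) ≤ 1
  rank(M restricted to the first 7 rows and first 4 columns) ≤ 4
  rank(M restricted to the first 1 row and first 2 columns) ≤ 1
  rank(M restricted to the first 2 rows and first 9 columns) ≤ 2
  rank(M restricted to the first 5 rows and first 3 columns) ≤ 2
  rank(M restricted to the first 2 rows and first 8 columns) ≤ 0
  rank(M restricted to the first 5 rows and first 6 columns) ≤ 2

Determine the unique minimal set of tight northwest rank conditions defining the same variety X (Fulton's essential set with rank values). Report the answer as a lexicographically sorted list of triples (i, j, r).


Computing R[i][j] = min implied NW-rank bound (n=10, 26 conditions):

  R[1]: 0 0 0 0 0 0 0 0 1 1
  R[2]: 0 0 0 0 0 0 0 0 1 2
  R[3]: 0 0 0 0 0 0 1 1 2 3
  R[4]: 0 0 1 1 1 1 2 2 3 4
  R[5]: 1 1 2 2 2 2 3 3 4 5
  R[6]: 1 1 2 2 2 2 3 4 5 6
  R[7]: 1 2 3 3 3 3 4 5 6 7
  R[8]: 1 2 3 4 4 4 5 6 7 8
  R[9]: 1 2 3 4 5 5 6 7 8 9
  R[10]: 1 2 3 4 5 6 7 8 9 10

hence w(1..10) = (9, 10, 7, 3, 1, 8, 2, 4, 5, 6).

|D(w)|=28, |Ess(w)|=5:

[(2, 8, 0), (3, 6, 0), (4, 2, 0), (6, 2, 1), (6, 6, 2)]


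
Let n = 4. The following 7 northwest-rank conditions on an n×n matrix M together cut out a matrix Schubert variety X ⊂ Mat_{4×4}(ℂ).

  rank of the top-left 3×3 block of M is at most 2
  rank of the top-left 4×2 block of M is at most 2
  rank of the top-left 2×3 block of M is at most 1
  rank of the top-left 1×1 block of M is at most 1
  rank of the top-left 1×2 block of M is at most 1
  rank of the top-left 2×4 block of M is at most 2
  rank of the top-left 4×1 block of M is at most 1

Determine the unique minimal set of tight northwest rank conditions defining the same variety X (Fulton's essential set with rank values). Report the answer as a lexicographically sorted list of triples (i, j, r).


Propagating the 7 rank bounds to every northwest block:

  R[1]: 1  1  1  1
  R[2]: 1  1  1  2
  R[3]: 1  2  2  3
  R[4]: 1  2  3  4

so w = (1, 4, 2, 3).

|D(w)|=2, |Ess(w)|=1:

[(2, 3, 1)]


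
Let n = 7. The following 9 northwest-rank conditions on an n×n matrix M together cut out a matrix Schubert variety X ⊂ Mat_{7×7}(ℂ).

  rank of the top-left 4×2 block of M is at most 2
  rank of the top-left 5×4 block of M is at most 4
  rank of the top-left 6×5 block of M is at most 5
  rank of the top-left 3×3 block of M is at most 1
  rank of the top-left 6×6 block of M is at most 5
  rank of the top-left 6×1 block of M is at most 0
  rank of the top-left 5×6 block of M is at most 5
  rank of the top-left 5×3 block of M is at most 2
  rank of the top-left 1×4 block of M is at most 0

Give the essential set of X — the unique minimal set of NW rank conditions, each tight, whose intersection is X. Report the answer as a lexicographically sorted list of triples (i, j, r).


Rank table r_w(7×7) implied by the 9 constraints:

  i=1: 0 0 0 0 1 1 1
  i=2: 0 1 1 1 2 2 2
  i=3: 0 1 1 2 3 3 3
  i=4: 0 1 2 3 4 4 4
  i=5: 0 1 2 3 4 5 5
  i=6: 0 1 2 3 4 5 6
  i=7: 1 2 3 4 5 6 7

the unique w with this rank table is (5, 2, 4, 3, 6, 7, 1).

|D(w)|=10, |Ess(w)|=3:

[(1, 4, 0), (3, 3, 1), (6, 1, 0)]


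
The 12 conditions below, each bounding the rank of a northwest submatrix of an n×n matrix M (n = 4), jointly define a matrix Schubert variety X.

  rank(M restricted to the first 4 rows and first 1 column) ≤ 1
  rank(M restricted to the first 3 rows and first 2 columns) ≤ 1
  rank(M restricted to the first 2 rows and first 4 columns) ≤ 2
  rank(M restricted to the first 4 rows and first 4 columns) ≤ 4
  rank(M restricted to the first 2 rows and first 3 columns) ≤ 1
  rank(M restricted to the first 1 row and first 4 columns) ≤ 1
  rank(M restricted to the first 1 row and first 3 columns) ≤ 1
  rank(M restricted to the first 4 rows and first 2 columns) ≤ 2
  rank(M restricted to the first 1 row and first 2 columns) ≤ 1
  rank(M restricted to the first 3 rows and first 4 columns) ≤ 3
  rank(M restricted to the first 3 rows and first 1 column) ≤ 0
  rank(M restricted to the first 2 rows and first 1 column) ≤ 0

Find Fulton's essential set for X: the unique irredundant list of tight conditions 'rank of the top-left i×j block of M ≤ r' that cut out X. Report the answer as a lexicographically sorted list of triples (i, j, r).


Computing R[i][j] = min implied NW-rank bound (n=4, 12 conditions):

  row 1: 0  1  1  1
  row 2: 0  1  1  2
  row 3: 0  1  2  3
  row 4: 1  2  3  4

the unique w with this rank table is (2, 4, 3, 1).

2 SE-corners of the 4-cell Rothe diagram give Ess(w):

[(2, 3, 1), (3, 1, 0)]
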